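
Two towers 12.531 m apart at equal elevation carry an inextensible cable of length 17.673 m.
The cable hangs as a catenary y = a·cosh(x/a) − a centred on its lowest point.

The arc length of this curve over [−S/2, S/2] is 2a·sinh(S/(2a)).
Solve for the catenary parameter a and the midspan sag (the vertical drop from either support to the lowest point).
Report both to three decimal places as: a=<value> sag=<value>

seed: a₀ = √(S³/(24(L−S))) = √(12.531³/(24·5.142)) = 3.993070
iter 1: u=1.569093  f(a)=+6.714e-01  f'(a)=-3.268e+00  a ← 3.993070 − (+6.714e-01/-3.268e+00) = 4.198521
iter 2: u=1.492311  f(a)=+5.530e-02  f'(a)=-2.750e+00  a ← 4.198521 − (+5.530e-02/-2.750e+00) = 4.218630
iter 3: u=1.485198  f(a)=+4.495e-04  f'(a)=-2.705e+00  a ← 4.218630 − (+4.495e-04/-2.705e+00) = 4.218796
iter 4: u=1.485139  f(a)=+3.023e-08  f'(a)=-2.705e+00  a ← 4.218796 − (+3.023e-08/-2.705e+00) = 4.218796
iter 5: u=1.485139  f(a)=+0.000e+00  f'(a)=-2.705e+00  a ← 4.218796 − (+0.000e+00/-2.705e+00) = 4.218796
converged: |Δa| < 1e-12 after 5 iterations
sag = a·(cosh(S/(2a)) − 1) = 4.218796·(cosh(1.485139) − 1) = 5.573138
T_max/T_min = cosh(S/(2a)) = 2.321026

a=4.219 sag=5.573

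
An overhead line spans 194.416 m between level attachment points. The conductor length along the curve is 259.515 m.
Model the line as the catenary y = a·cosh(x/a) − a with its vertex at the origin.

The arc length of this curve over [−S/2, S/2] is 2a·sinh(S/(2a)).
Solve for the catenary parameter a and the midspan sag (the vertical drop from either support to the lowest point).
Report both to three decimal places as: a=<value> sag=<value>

a=71.790 sag=76.503

seed: a₀ = √(S³/(24(L−S))) = √(194.416³/(24·65.099)) = 68.581223
iter 1: u=1.417414  f(a)=+6.861e+00  f'(a)=-2.308e+00  a ← 68.581223 − (+6.861e+00/-2.308e+00) = 71.553624
iter 2: u=1.358534  f(a)=+4.713e-01  f'(a)=-2.001e+00  a ← 71.553624 − (+4.713e-01/-2.001e+00) = 71.789129
iter 3: u=1.354077  f(a)=+2.586e-03  f'(a)=-1.979e+00  a ← 71.789129 − (+2.586e-03/-1.979e+00) = 71.790435
iter 4: u=1.354052  f(a)=+7.881e-08  f'(a)=-1.979e+00  a ← 71.790435 − (+7.881e-08/-1.979e+00) = 71.790435
iter 5: u=1.354052  f(a)=+0.000e+00  f'(a)=-1.979e+00  a ← 71.790435 − (+0.000e+00/-1.979e+00) = 71.790435
converged: |Δa| < 1e-12 after 5 iterations
sag = a·(cosh(S/(2a)) − 1) = 71.790435·(cosh(1.354052) − 1) = 76.502772
T_max/T_min = cosh(S/(2a)) = 2.065640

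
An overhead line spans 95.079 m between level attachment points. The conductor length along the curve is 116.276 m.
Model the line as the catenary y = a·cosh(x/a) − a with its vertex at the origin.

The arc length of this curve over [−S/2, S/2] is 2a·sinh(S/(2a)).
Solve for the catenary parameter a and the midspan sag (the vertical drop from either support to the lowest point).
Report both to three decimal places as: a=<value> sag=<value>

seed: a₀ = √(S³/(24(L−S))) = √(95.079³/(24·21.197)) = 41.104000
iter 1: u=1.156566  f(a)=+1.464e+00  f'(a)=-1.176e+00  a ← 41.104000 − (+1.464e+00/-1.176e+00) = 42.348538
iter 2: u=1.122577  f(a)=+6.911e-02  f'(a)=-1.067e+00  a ← 42.348538 − (+6.911e-02/-1.067e+00) = 42.413281
iter 3: u=1.120864  f(a)=+1.710e-04  f'(a)=-1.062e+00  a ← 42.413281 − (+1.710e-04/-1.062e+00) = 42.413442
iter 4: u=1.120859  f(a)=+1.052e-09  f'(a)=-1.062e+00  a ← 42.413442 − (+1.052e-09/-1.062e+00) = 42.413442
iter 5: u=1.120859  f(a)=-2.842e-14  f'(a)=-1.062e+00  a ← 42.413442 − (-2.842e-14/-1.062e+00) = 42.413442
converged: |Δa| < 1e-12 after 5 iterations
sag = a·(cosh(S/(2a)) − 1) = 42.413442·(cosh(1.120859) − 1) = 29.551321
T_max/T_min = cosh(S/(2a)) = 1.696744

a=42.413 sag=29.551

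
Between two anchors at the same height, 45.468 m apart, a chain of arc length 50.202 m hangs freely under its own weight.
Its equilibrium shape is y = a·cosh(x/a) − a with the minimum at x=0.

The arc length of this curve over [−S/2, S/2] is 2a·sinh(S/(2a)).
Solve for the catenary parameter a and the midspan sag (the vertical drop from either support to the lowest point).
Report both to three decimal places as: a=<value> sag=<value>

a=29.202 sag=9.305

seed: a₀ = √(S³/(24(L−S))) = √(45.468³/(24·4.734)) = 28.763321
iter 1: u=0.790382  f(a)=+1.501e-01  f'(a)=-3.502e-01  a ← 28.763321 − (+1.501e-01/-3.502e-01) = 29.191897
iter 2: u=0.778778  f(a)=+3.420e-03  f'(a)=-3.344e-01  a ← 29.191897 − (+3.420e-03/-3.344e-01) = 29.202125
iter 3: u=0.778505  f(a)=+1.868e-06  f'(a)=-3.340e-01  a ← 29.202125 − (+1.868e-06/-3.340e-01) = 29.202131
iter 4: u=0.778505  f(a)=+5.613e-13  f'(a)=-3.340e-01  a ← 29.202131 − (+5.613e-13/-3.340e-01) = 29.202131
converged: |Δa| < 1e-12 after 4 iterations
sag = a·(cosh(S/(2a)) − 1) = 29.202131·(cosh(0.778505) − 1) = 9.305331
T_max/T_min = cosh(S/(2a)) = 1.318652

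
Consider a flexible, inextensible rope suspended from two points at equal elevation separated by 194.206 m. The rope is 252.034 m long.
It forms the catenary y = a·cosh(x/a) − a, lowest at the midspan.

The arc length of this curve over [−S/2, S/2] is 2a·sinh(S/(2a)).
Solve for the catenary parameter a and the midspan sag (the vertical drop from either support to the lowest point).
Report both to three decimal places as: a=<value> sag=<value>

a=75.692 sag=71.310

seed: a₀ = √(S³/(24(L−S))) = √(194.206³/(24·57.828)) = 72.647263
iter 1: u=1.336637  f(a)=+5.391e+00  f'(a)=-1.895e+00  a ← 72.647263 − (+5.391e+00/-1.895e+00) = 75.491826
iter 2: u=1.286272  f(a)=+3.328e-01  f'(a)=-1.668e+00  a ← 75.491826 − (+3.328e-01/-1.668e+00) = 75.691378
iter 3: u=1.282881  f(a)=+1.453e-03  f'(a)=-1.653e+00  a ← 75.691378 − (+1.453e-03/-1.653e+00) = 75.692257
iter 4: u=1.282866  f(a)=+2.796e-08  f'(a)=-1.653e+00  a ← 75.692257 − (+2.796e-08/-1.653e+00) = 75.692257
iter 5: u=1.282866  f(a)=-2.842e-14  f'(a)=-1.653e+00  a ← 75.692257 − (-2.842e-14/-1.653e+00) = 75.692257
converged: |Δa| < 1e-12 after 5 iterations
sag = a·(cosh(S/(2a)) − 1) = 75.692257·(cosh(1.282866) − 1) = 71.309791
T_max/T_min = cosh(S/(2a)) = 1.942102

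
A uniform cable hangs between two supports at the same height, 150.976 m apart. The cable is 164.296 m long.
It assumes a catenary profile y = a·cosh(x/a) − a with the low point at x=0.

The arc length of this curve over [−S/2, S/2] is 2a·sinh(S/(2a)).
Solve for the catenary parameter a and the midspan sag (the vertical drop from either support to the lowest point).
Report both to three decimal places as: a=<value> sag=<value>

seed: a₀ = √(S³/(24(L−S))) = √(150.976³/(24·13.320)) = 103.753830
iter 1: u=0.727568  f(a)=+3.570e-01  f'(a)=-2.706e-01  a ← 103.753830 − (+3.570e-01/-2.706e-01) = 105.073158
iter 2: u=0.718433  f(a)=+6.924e-03  f'(a)=-2.602e-01  a ← 105.073158 − (+6.924e-03/-2.602e-01) = 105.099768
iter 3: u=0.718251  f(a)=+2.719e-06  f'(a)=-2.600e-01  a ← 105.099768 − (+2.719e-06/-2.600e-01) = 105.099779
iter 4: u=0.718251  f(a)=+4.263e-13  f'(a)=-2.600e-01  a ← 105.099779 − (+4.263e-13/-2.600e-01) = 105.099779
converged: |Δa| < 1e-12 after 4 iterations
sag = a·(cosh(S/(2a)) − 1) = 105.099779·(cosh(0.718251) − 1) = 28.295339
T_max/T_min = cosh(S/(2a)) = 1.269224

a=105.100 sag=28.295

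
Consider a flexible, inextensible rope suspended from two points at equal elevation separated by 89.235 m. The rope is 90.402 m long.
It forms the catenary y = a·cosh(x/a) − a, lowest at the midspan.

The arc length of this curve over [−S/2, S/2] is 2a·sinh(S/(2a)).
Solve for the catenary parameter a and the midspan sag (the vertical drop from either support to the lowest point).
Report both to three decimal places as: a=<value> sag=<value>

seed: a₀ = √(S³/(24(L−S))) = √(89.235³/(24·1.167)) = 159.280200
iter 1: u=0.280120  f(a)=+4.587e-03  f'(a)=-1.477e-02  a ← 159.280200 − (+4.587e-03/-1.477e-02) = 159.590797
iter 2: u=0.279574  f(a)=+1.345e-05  f'(a)=-1.468e-02  a ← 159.590797 − (+1.345e-05/-1.468e-02) = 159.591713
iter 3: u=0.279573  f(a)=+1.164e-10  f'(a)=-1.468e-02  a ← 159.591713 − (+1.164e-10/-1.468e-02) = 159.591713
iter 4: u=0.279573  f(a)=+0.000e+00  f'(a)=-1.468e-02  a ← 159.591713 − (+0.000e+00/-1.468e-02) = 159.591713
converged: |Δa| < 1e-12 after 4 iterations
sag = a·(cosh(S/(2a)) − 1) = 159.591713·(cosh(0.279573) − 1) = 6.277649
T_max/T_min = cosh(S/(2a)) = 1.039336

a=159.592 sag=6.278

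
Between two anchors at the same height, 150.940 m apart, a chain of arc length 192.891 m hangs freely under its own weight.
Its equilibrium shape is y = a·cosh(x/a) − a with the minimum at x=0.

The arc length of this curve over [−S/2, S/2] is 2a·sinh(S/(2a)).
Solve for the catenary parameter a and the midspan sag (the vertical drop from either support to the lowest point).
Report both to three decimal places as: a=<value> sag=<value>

a=60.738 sag=53.239

seed: a₀ = √(S³/(24(L−S))) = √(150.940³/(24·41.951)) = 58.442628
iter 1: u=1.291352  f(a)=+3.640e+00  f'(a)=-1.690e+00  a ← 58.442628 − (+3.640e+00/-1.690e+00) = 60.596804
iter 2: u=1.245445  f(a)=+2.109e-01  f'(a)=-1.499e+00  a ← 60.596804 − (+2.109e-01/-1.499e+00) = 60.737515
iter 3: u=1.242560  f(a)=+8.048e-04  f'(a)=-1.488e+00  a ← 60.737515 − (+8.048e-04/-1.488e+00) = 60.738056
iter 4: u=1.242549  f(a)=+1.181e-08  f'(a)=-1.488e+00  a ← 60.738056 − (+1.181e-08/-1.488e+00) = 60.738056
iter 5: u=1.242549  f(a)=+5.684e-14  f'(a)=-1.488e+00  a ← 60.738056 − (+5.684e-14/-1.488e+00) = 60.738056
converged: |Δa| < 1e-12 after 5 iterations
sag = a·(cosh(S/(2a)) − 1) = 60.738056·(cosh(1.242549) − 1) = 53.239336
T_max/T_min = cosh(S/(2a)) = 1.876540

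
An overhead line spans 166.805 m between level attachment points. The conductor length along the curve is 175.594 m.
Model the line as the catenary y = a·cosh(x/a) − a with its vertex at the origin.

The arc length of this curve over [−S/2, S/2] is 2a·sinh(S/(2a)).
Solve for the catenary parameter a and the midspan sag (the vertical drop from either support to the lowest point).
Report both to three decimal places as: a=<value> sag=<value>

a=149.491 sag=23.875

seed: a₀ = √(S³/(24(L−S))) = √(166.805³/(24·8.789)) = 148.333158
iter 1: u=0.562265  f(a)=+1.400e-01  f'(a)=-1.223e-01  a ← 148.333158 − (+1.400e-01/-1.223e-01) = 149.477781
iter 2: u=0.557959  f(a)=+1.637e-03  f'(a)=-1.194e-01  a ← 149.477781 − (+1.637e-03/-1.194e-01) = 149.491484
iter 3: u=0.557908  f(a)=+2.297e-07  f'(a)=-1.194e-01  a ← 149.491484 − (+2.297e-07/-1.194e-01) = 149.491486
iter 4: u=0.557908  f(a)=-2.842e-14  f'(a)=-1.194e-01  a ← 149.491486 − (-2.842e-14/-1.194e-01) = 149.491486
converged: |Δa| < 1e-12 after 4 iterations
sag = a·(cosh(S/(2a)) − 1) = 149.491486·(cosh(0.557908) − 1) = 23.875228
T_max/T_min = cosh(S/(2a)) = 1.159710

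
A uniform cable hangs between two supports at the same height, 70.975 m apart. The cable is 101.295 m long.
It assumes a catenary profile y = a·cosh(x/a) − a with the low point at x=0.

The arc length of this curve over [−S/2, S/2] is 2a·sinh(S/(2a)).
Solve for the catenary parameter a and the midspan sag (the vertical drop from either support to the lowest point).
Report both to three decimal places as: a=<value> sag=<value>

a=23.466 sag=32.353

seed: a₀ = √(S³/(24(L−S))) = √(70.975³/(24·30.320)) = 22.166028
iter 1: u=1.600986  f(a)=+4.132e+00  f'(a)=-3.504e+00  a ← 22.166028 − (+4.132e+00/-3.504e+00) = 23.345031
iter 2: u=1.520131  f(a)=+3.525e-01  f'(a)=-2.930e+00  a ← 23.345031 − (+3.525e-01/-2.930e+00) = 23.465366
iter 3: u=1.512335  f(a)=+3.096e-03  f'(a)=-2.878e+00  a ← 23.465366 − (+3.096e-03/-2.878e+00) = 23.466441
iter 4: u=1.512266  f(a)=+2.433e-07  f'(a)=-2.878e+00  a ← 23.466441 − (+2.433e-07/-2.878e+00) = 23.466441
iter 5: u=1.512266  f(a)=+0.000e+00  f'(a)=-2.878e+00  a ← 23.466441 − (+0.000e+00/-2.878e+00) = 23.466441
converged: |Δa| < 1e-12 after 5 iterations
sag = a·(cosh(S/(2a)) − 1) = 23.466441·(cosh(1.512266) − 1) = 32.353296
T_max/T_min = cosh(S/(2a)) = 2.378705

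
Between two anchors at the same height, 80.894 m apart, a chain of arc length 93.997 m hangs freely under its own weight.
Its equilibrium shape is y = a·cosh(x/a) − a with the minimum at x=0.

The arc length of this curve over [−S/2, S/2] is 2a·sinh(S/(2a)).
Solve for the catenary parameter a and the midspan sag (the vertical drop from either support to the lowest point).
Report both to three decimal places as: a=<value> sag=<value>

seed: a₀ = √(S³/(24(L−S))) = √(80.894³/(24·13.103)) = 41.028295
iter 1: u=0.985832  f(a)=+6.517e-01  f'(a)=-7.030e-01  a ← 41.028295 − (+6.517e-01/-7.030e-01) = 41.955253
iter 2: u=0.964051  f(a)=+2.274e-02  f'(a)=-6.547e-01  a ← 41.955253 − (+2.274e-02/-6.547e-01) = 41.989984
iter 3: u=0.963254  f(a)=+2.990e-05  f'(a)=-6.530e-01  a ← 41.989984 − (+2.990e-05/-6.530e-01) = 41.990030
iter 4: u=0.963252  f(a)=+5.188e-11  f'(a)=-6.530e-01  a ← 41.990030 − (+5.188e-11/-6.530e-01) = 41.990030
iter 5: u=0.963252  f(a)=-1.421e-14  f'(a)=-6.530e-01  a ← 41.990030 − (-1.421e-14/-6.530e-01) = 41.990030
converged: |Δa| < 1e-12 after 5 iterations
sag = a·(cosh(S/(2a)) − 1) = 41.990030·(cosh(0.963252) − 1) = 21.033947
T_max/T_min = cosh(S/(2a)) = 1.500927

a=41.990 sag=21.034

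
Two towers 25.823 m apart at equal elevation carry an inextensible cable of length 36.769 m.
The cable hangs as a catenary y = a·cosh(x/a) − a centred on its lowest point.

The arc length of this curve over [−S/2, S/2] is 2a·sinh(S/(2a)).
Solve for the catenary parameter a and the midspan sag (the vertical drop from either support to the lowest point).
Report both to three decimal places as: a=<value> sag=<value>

a=8.568 sag=11.715

seed: a₀ = √(S³/(24(L−S))) = √(25.823³/(24·10.946)) = 8.096116
iter 1: u=1.594777  f(a)=+1.479e+00  f'(a)=-3.457e+00  a ← 8.096116 − (+1.479e+00/-3.457e+00) = 8.524000
iter 2: u=1.514723  f(a)=+1.254e-01  f'(a)=-2.894e+00  a ← 8.524000 − (+1.254e-01/-2.894e+00) = 8.567320
iter 3: u=1.507064  f(a)=+1.085e-03  f'(a)=-2.844e+00  a ← 8.567320 − (+1.085e-03/-2.844e+00) = 8.567702
iter 4: u=1.506997  f(a)=+8.273e-08  f'(a)=-2.844e+00  a ← 8.567702 − (+8.273e-08/-2.844e+00) = 8.567702
iter 5: u=1.506997  f(a)=+0.000e+00  f'(a)=-2.844e+00  a ← 8.567702 − (+0.000e+00/-2.844e+00) = 8.567702
converged: |Δa| < 1e-12 after 5 iterations
sag = a·(cosh(S/(2a)) − 1) = 8.567702·(cosh(1.506997) − 1) = 11.715182
T_max/T_min = cosh(S/(2a)) = 2.367366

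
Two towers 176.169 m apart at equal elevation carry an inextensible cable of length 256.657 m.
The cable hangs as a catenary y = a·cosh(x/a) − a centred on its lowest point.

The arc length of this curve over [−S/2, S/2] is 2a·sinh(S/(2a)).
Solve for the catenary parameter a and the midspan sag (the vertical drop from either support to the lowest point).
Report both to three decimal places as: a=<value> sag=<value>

seed: a₀ = √(S³/(24(L−S))) = √(176.169³/(24·80.488)) = 53.201398
iter 1: u=1.655680  f(a)=+1.178e+01  f'(a)=-3.941e+00  a ← 53.201398 − (+1.178e+01/-3.941e+00) = 56.190755
iter 2: u=1.567598  f(a)=+1.066e+00  f'(a)=-3.257e+00  a ← 56.190755 − (+1.066e+00/-3.257e+00) = 56.517976
iter 3: u=1.558522  f(a)=+1.064e-02  f'(a)=-3.192e+00  a ← 56.517976 − (+1.064e-02/-3.192e+00) = 56.521309
iter 4: u=1.558430  f(a)=+1.084e-06  f'(a)=-3.192e+00  a ← 56.521309 − (+1.084e-06/-3.192e+00) = 56.521309
iter 5: u=1.558430  f(a)=+1.137e-13  f'(a)=-3.192e+00  a ← 56.521309 − (+1.137e-13/-3.192e+00) = 56.521309
converged: |Δa| < 1e-12 after 5 iterations
sag = a·(cosh(S/(2a)) − 1) = 56.521309·(cosh(1.558430) − 1) = 83.703019
T_max/T_min = cosh(S/(2a)) = 2.480911

a=56.521 sag=83.703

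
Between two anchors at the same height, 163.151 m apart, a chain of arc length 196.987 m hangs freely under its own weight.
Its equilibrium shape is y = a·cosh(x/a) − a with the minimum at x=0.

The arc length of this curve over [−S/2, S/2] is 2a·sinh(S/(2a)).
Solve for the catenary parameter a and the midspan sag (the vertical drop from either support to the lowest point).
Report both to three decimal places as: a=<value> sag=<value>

a=75.303 sag=48.679

seed: a₀ = √(S³/(24(L−S))) = √(163.151³/(24·33.836)) = 73.128974
iter 1: u=1.115502  f(a)=+2.169e+00  f'(a)=-1.046e+00  a ← 73.128974 − (+2.169e+00/-1.046e+00) = 75.202713
iter 2: u=1.084741  f(a)=+9.567e-02  f'(a)=-9.553e-01  a ← 75.202713 − (+9.567e-02/-9.553e-01) = 75.302852
iter 3: u=1.083299  f(a)=+2.052e-04  f'(a)=-9.512e-01  a ← 75.302852 − (+2.052e-04/-9.512e-01) = 75.303067
iter 4: u=1.083296  f(a)=+9.485e-10  f'(a)=-9.512e-01  a ← 75.303067 − (+9.485e-10/-9.512e-01) = 75.303067
iter 5: u=1.083296  f(a)=+2.842e-14  f'(a)=-9.512e-01  a ← 75.303067 − (+2.842e-14/-9.512e-01) = 75.303067
converged: |Δa| < 1e-12 after 5 iterations
sag = a·(cosh(S/(2a)) − 1) = 75.303067·(cosh(1.083296) − 1) = 48.678873
T_max/T_min = cosh(S/(2a)) = 1.646439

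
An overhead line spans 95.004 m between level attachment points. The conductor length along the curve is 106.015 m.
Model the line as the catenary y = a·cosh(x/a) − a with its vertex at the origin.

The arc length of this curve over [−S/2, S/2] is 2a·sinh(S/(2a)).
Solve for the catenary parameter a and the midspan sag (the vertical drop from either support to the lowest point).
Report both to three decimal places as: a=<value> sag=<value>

seed: a₀ = √(S³/(24(L−S))) = √(95.004³/(24·11.011)) = 56.963129
iter 1: u=0.833908  f(a)=+3.893e-01  f'(a)=-4.142e-01  a ← 56.963129 − (+3.893e-01/-4.142e-01) = 57.902990
iter 2: u=0.820372  f(a)=+9.843e-03  f'(a)=-3.935e-01  a ← 57.902990 − (+9.843e-03/-3.935e-01) = 57.928006
iter 3: u=0.820018  f(a)=+6.656e-06  f'(a)=-3.929e-01  a ← 57.928006 − (+6.656e-06/-3.929e-01) = 57.928023
iter 4: u=0.820018  f(a)=+3.041e-12  f'(a)=-3.929e-01  a ← 57.928023 − (+3.041e-12/-3.929e-01) = 57.928023
converged: |Δa| < 1e-12 after 4 iterations
sag = a·(cosh(S/(2a)) − 1) = 57.928023·(cosh(0.820018) − 1) = 20.592362
T_max/T_min = cosh(S/(2a)) = 1.355482

a=57.928 sag=20.592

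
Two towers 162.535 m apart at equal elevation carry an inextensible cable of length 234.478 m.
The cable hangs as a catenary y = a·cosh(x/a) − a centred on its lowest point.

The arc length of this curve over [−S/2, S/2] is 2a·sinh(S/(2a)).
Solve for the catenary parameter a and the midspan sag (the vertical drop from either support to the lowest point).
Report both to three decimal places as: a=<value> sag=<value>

a=52.891 sag=75.727

seed: a₀ = √(S³/(24(L−S))) = √(162.535³/(24·71.943)) = 49.867828
iter 1: u=1.629658  f(a)=+1.018e+01  f'(a)=-3.728e+00  a ← 49.867828 − (+1.018e+01/-3.728e+00) = 52.598559
iter 2: u=1.545052  f(a)=+8.960e-01  f'(a)=-3.098e+00  a ← 52.598559 − (+8.960e-01/-3.098e+00) = 52.887767
iter 3: u=1.536603  f(a)=+8.421e-03  f'(a)=-3.040e+00  a ← 52.887767 − (+8.421e-03/-3.040e+00) = 52.890537
iter 4: u=1.536523  f(a)=+7.593e-07  f'(a)=-3.040e+00  a ← 52.890537 − (+7.593e-07/-3.040e+00) = 52.890537
iter 5: u=1.536523  f(a)=-2.842e-14  f'(a)=-3.040e+00  a ← 52.890537 − (-2.842e-14/-3.040e+00) = 52.890537
converged: |Δa| < 1e-12 after 5 iterations
sag = a·(cosh(S/(2a)) − 1) = 52.890537·(cosh(1.536523) − 1) = 75.726694
T_max/T_min = cosh(S/(2a)) = 2.431763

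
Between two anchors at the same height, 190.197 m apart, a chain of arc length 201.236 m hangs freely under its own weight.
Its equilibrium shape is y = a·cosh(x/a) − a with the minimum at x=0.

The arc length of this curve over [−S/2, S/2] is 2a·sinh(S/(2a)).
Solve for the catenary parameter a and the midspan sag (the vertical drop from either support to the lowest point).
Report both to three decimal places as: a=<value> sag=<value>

a=162.536 sag=28.623

seed: a₀ = √(S³/(24(L−S))) = √(190.197³/(24·11.039)) = 161.151743
iter 1: u=0.590118  f(a)=+1.938e-01  f'(a)=-1.418e-01  a ← 161.151743 − (+1.938e-01/-1.418e-01) = 162.518232
iter 2: u=0.585156  f(a)=+2.493e-03  f'(a)=-1.382e-01  a ← 162.518232 − (+2.493e-03/-1.382e-01) = 162.536270
iter 3: u=0.585091  f(a)=+4.243e-07  f'(a)=-1.382e-01  a ← 162.536270 − (+4.243e-07/-1.382e-01) = 162.536273
iter 4: u=0.585091  f(a)=+5.684e-14  f'(a)=-1.382e-01  a ← 162.536273 − (+5.684e-14/-1.382e-01) = 162.536273
converged: |Δa| < 1e-12 after 4 iterations
sag = a·(cosh(S/(2a)) − 1) = 162.536273·(cosh(0.585091) − 1) = 28.623404
T_max/T_min = cosh(S/(2a)) = 1.176105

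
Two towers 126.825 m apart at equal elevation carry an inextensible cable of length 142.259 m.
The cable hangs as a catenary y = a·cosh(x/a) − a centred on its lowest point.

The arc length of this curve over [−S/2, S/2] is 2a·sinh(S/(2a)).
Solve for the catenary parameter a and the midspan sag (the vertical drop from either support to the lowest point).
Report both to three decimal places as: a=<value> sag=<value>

a=75.528 sag=28.221

seed: a₀ = √(S³/(24(L−S))) = √(126.825³/(24·15.434)) = 74.210001
iter 1: u=0.854501  f(a)=+5.734e-01  f'(a)=-4.471e-01  a ← 74.210001 − (+5.734e-01/-4.471e-01) = 75.492335
iter 2: u=0.839986  f(a)=+1.520e-02  f'(a)=-4.237e-01  a ← 75.492335 − (+1.520e-02/-4.237e-01) = 75.528208
iter 3: u=0.839587  f(a)=+1.133e-05  f'(a)=-4.231e-01  a ← 75.528208 − (+1.133e-05/-4.231e-01) = 75.528235
iter 4: u=0.839587  f(a)=+6.281e-12  f'(a)=-4.231e-01  a ← 75.528235 − (+6.281e-12/-4.231e-01) = 75.528235
converged: |Δa| < 1e-12 after 4 iterations
sag = a·(cosh(S/(2a)) − 1) = 75.528235·(cosh(0.839587) − 1) = 28.221079
T_max/T_min = cosh(S/(2a)) = 1.373649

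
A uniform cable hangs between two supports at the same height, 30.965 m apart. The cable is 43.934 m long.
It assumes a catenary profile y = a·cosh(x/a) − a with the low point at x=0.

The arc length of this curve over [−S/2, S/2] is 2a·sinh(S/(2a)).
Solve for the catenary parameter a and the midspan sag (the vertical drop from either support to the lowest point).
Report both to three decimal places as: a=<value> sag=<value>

a=10.329 sag=13.945

seed: a₀ = √(S³/(24(L−S))) = √(30.965³/(24·12.969)) = 9.766698
iter 1: u=1.585234  f(a)=+1.731e+00  f'(a)=-3.386e+00  a ← 9.766698 − (+1.731e+00/-3.386e+00) = 10.277791
iter 2: u=1.506403  f(a)=+1.451e-01  f'(a)=-2.840e+00  a ← 10.277791 − (+1.451e-01/-2.840e+00) = 10.328893
iter 3: u=1.498951  f(a)=+1.227e-03  f'(a)=-2.792e+00  a ← 10.328893 − (+1.227e-03/-2.792e+00) = 10.329332
iter 4: u=1.498887  f(a)=+8.933e-08  f'(a)=-2.792e+00  a ← 10.329332 − (+8.933e-08/-2.792e+00) = 10.329332
iter 5: u=1.498887  f(a)=-7.105e-15  f'(a)=-2.792e+00  a ← 10.329332 − (-7.105e-15/-2.792e+00) = 10.329332
converged: |Δa| < 1e-12 after 5 iterations
sag = a·(cosh(S/(2a)) − 1) = 10.329332·(cosh(1.498887) − 1) = 13.945020
T_max/T_min = cosh(S/(2a)) = 2.350041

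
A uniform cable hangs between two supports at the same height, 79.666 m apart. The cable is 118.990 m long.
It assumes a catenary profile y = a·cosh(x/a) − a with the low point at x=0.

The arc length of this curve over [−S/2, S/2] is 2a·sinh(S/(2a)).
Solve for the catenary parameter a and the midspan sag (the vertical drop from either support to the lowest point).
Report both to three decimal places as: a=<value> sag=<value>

a=24.696 sag=39.721

seed: a₀ = √(S³/(24(L−S))) = √(79.666³/(24·39.324)) = 23.145952
iter 1: u=1.720949  f(a)=+6.251e+00  f'(a)=-4.517e+00  a ← 23.145952 − (+6.251e+00/-4.517e+00) = 24.529959
iter 2: u=1.623851  f(a)=+6.046e-01  f'(a)=-3.682e+00  a ← 24.529959 − (+6.046e-01/-3.682e+00) = 24.694166
iter 3: u=1.613053  f(a)=+6.992e-03  f'(a)=-3.597e+00  a ← 24.694166 − (+6.992e-03/-3.597e+00) = 24.696110
iter 4: u=1.612926  f(a)=+9.590e-07  f'(a)=-3.596e+00  a ← 24.696110 − (+9.590e-07/-3.596e+00) = 24.696110
iter 5: u=1.612926  f(a)=+1.421e-14  f'(a)=-3.596e+00  a ← 24.696110 − (+1.421e-14/-3.596e+00) = 24.696110
converged: |Δa| < 1e-12 after 5 iterations
sag = a·(cosh(S/(2a)) − 1) = 24.696110·(cosh(1.612926) − 1) = 39.720913
T_max/T_min = cosh(S/(2a)) = 2.608387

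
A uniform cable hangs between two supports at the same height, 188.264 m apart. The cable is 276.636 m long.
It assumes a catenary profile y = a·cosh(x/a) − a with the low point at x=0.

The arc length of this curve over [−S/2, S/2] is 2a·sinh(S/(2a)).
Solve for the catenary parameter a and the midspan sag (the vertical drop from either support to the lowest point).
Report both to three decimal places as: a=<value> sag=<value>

seed: a₀ = √(S³/(24(L−S))) = √(188.264³/(24·88.372)) = 56.090325
iter 1: u=1.678222  f(a)=+1.331e+01  f'(a)=-4.133e+00  a ← 56.090325 − (+1.331e+01/-4.133e+00) = 59.311698
iter 2: u=1.587073  f(a)=+1.233e+00  f'(a)=-3.400e+00  a ← 59.311698 − (+1.233e+00/-3.400e+00) = 59.674393
iter 3: u=1.577427  f(a)=+1.296e-02  f'(a)=-3.328e+00  a ← 59.674393 − (+1.296e-02/-3.328e+00) = 59.678287
iter 4: u=1.577324  f(a)=+1.465e-06  f'(a)=-3.328e+00  a ← 59.678287 − (+1.465e-06/-3.328e+00) = 59.678287
iter 5: u=1.577324  f(a)=+5.684e-14  f'(a)=-3.328e+00  a ← 59.678287 − (+5.684e-14/-3.328e+00) = 59.678287
converged: |Δa| < 1e-12 after 5 iterations
sag = a·(cosh(S/(2a)) − 1) = 59.678287·(cosh(1.577324) − 1) = 90.964891
T_max/T_min = cosh(S/(2a)) = 2.524254

a=59.678 sag=90.965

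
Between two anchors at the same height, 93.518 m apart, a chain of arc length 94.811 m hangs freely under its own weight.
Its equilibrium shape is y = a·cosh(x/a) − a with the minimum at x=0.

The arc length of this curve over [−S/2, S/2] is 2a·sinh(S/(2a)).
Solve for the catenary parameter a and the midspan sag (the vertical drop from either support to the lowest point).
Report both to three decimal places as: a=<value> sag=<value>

a=162.680 sag=6.766

seed: a₀ = √(S³/(24(L−S))) = √(93.518³/(24·1.293)) = 162.344632
iter 1: u=0.288023  f(a)=+5.374e-03  f'(a)=-1.606e-02  a ← 162.344632 − (+5.374e-03/-1.606e-02) = 162.679205
iter 2: u=0.287431  f(a)=+1.666e-05  f'(a)=-1.596e-02  a ← 162.679205 − (+1.666e-05/-1.596e-02) = 162.680249
iter 3: u=0.287429  f(a)=+1.612e-10  f'(a)=-1.596e-02  a ← 162.680249 − (+1.612e-10/-1.596e-02) = 162.680249
iter 4: u=0.287429  f(a)=+1.421e-14  f'(a)=-1.596e-02  a ← 162.680249 − (+1.421e-14/-1.596e-02) = 162.680249
converged: |Δa| < 1e-12 after 4 iterations
sag = a·(cosh(S/(2a)) − 1) = 162.680249·(cosh(0.287429) − 1) = 6.766335
T_max/T_min = cosh(S/(2a)) = 1.041593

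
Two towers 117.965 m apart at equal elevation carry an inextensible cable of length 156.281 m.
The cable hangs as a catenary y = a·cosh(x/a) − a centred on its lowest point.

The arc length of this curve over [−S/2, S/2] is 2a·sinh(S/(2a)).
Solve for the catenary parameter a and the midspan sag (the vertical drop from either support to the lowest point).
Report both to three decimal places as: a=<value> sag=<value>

seed: a₀ = √(S³/(24(L−S))) = √(117.965³/(24·38.316)) = 42.250714
iter 1: u=1.396012  f(a)=+3.912e+00  f'(a)=-2.193e+00  a ← 42.250714 − (+3.912e+00/-2.193e+00) = 44.034623
iter 2: u=1.339457  f(a)=+2.614e-01  f'(a)=-1.909e+00  a ← 44.034623 − (+2.614e-01/-1.909e+00) = 44.171569
iter 3: u=1.335305  f(a)=+1.352e-03  f'(a)=-1.889e+00  a ← 44.171569 − (+1.352e-03/-1.889e+00) = 44.172285
iter 4: u=1.335283  f(a)=+3.658e-08  f'(a)=-1.889e+00  a ← 44.172285 − (+3.658e-08/-1.889e+00) = 44.172285
iter 5: u=1.335283  f(a)=+0.000e+00  f'(a)=-1.889e+00  a ← 44.172285 − (+0.000e+00/-1.889e+00) = 44.172285
converged: |Δa| < 1e-12 after 5 iterations
sag = a·(cosh(S/(2a)) − 1) = 44.172285·(cosh(1.335283) − 1) = 45.589224
T_max/T_min = cosh(S/(2a)) = 2.032078

a=44.172 sag=45.589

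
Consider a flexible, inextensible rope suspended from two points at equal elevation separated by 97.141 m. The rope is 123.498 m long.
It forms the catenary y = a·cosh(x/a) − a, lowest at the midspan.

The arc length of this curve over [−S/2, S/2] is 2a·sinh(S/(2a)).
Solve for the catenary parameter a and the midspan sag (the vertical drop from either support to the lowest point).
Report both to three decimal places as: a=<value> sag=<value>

seed: a₀ = √(S³/(24(L−S))) = √(97.141³/(24·26.357)) = 38.067140
iter 1: u=1.275917  f(a)=+2.230e+00  f'(a)=-1.624e+00  a ← 38.067140 − (+2.230e+00/-1.624e+00) = 39.440834
iter 2: u=1.231478  f(a)=+1.264e-01  f'(a)=-1.444e+00  a ← 39.440834 − (+1.264e-01/-1.444e+00) = 39.528359
iter 3: u=1.228751  f(a)=+4.601e-04  f'(a)=-1.434e+00  a ← 39.528359 − (+4.601e-04/-1.434e+00) = 39.528680
iter 4: u=1.228741  f(a)=+6.144e-09  f'(a)=-1.434e+00  a ← 39.528680 − (+6.144e-09/-1.434e+00) = 39.528680
iter 5: u=1.228741  f(a)=-2.842e-14  f'(a)=-1.434e+00  a ← 39.528680 − (-2.842e-14/-1.434e+00) = 39.528680
converged: |Δa| < 1e-12 after 5 iterations
sag = a·(cosh(S/(2a)) − 1) = 39.528680·(cosh(1.228741) − 1) = 33.788818
T_max/T_min = cosh(S/(2a)) = 1.854792

a=39.529 sag=33.789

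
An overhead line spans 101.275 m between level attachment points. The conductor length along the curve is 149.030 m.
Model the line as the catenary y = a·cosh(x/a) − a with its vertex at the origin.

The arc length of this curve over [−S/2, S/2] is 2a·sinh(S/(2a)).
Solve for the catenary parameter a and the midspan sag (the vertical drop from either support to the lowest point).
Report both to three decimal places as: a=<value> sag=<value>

seed: a₀ = √(S³/(24(L−S))) = √(101.275³/(24·47.755)) = 30.104979
iter 1: u=1.682031  f(a)=+7.229e+00  f'(a)=-4.166e+00  a ← 30.104979 − (+7.229e+00/-4.166e+00) = 31.840294
iter 2: u=1.590359  f(a)=+6.722e-01  f'(a)=-3.424e+00  a ← 31.840294 − (+6.722e-01/-3.424e+00) = 32.036599
iter 3: u=1.580614  f(a)=+7.127e-03  f'(a)=-3.352e+00  a ← 32.036599 − (+7.127e-03/-3.352e+00) = 32.038725
iter 4: u=1.580509  f(a)=+8.200e-07  f'(a)=-3.351e+00  a ← 32.038725 − (+8.200e-07/-3.351e+00) = 32.038725
iter 5: u=1.580509  f(a)=+2.842e-14  f'(a)=-3.351e+00  a ← 32.038725 − (+2.842e-14/-3.351e+00) = 32.038725
converged: |Δa| < 1e-12 after 5 iterations
sag = a·(cosh(S/(2a)) − 1) = 32.038725·(cosh(1.580509) − 1) = 49.072095
T_max/T_min = cosh(S/(2a)) = 2.531649

a=32.039 sag=49.072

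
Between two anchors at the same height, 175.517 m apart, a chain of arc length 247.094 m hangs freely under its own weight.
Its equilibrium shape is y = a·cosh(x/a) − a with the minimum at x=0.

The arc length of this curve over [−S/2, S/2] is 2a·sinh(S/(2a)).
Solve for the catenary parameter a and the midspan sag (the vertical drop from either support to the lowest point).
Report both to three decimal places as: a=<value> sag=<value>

seed: a₀ = √(S³/(24(L−S))) = √(175.517³/(24·71.577)) = 56.103043
iter 1: u=1.564238  f(a)=+9.285e+00  f'(a)=-3.233e+00  a ← 56.103043 − (+9.285e+00/-3.233e+00) = 58.974852
iter 2: u=1.488066  f(a)=+7.605e-01  f'(a)=-2.723e+00  a ← 58.974852 − (+7.605e-01/-2.723e+00) = 59.254129
iter 3: u=1.481053  f(a)=+6.109e-03  f'(a)=-2.680e+00  a ← 59.254129 − (+6.109e-03/-2.680e+00) = 59.256408
iter 4: u=1.480996  f(a)=+4.012e-07  f'(a)=-2.679e+00  a ← 59.256408 − (+4.012e-07/-2.679e+00) = 59.256409
iter 5: u=1.480996  f(a)=-2.842e-14  f'(a)=-2.679e+00  a ← 59.256409 − (-2.842e-14/-2.679e+00) = 59.256409
converged: |Δa| < 1e-12 after 5 iterations
sag = a·(cosh(S/(2a)) − 1) = 59.256409·(cosh(1.480996) − 1) = 77.766156
T_max/T_min = cosh(S/(2a)) = 2.312367

a=59.256 sag=77.766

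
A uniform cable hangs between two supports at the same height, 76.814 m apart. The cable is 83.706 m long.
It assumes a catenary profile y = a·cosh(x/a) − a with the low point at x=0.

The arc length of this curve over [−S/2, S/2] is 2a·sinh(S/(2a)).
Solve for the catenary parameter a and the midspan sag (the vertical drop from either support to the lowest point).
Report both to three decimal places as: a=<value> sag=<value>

a=53.036 sag=14.525

seed: a₀ = √(S³/(24(L−S))) = √(76.814³/(24·6.892)) = 52.345857
iter 1: u=0.733716  f(a)=+1.879e-01  f'(a)=-2.778e-01  a ← 52.345857 − (+1.879e-01/-2.778e-01) = 53.022327
iter 2: u=0.724355  f(a)=+3.705e-03  f'(a)=-2.669e-01  a ← 53.022327 − (+3.705e-03/-2.669e-01) = 53.036206
iter 3: u=0.724166  f(a)=+1.504e-06  f'(a)=-2.667e-01  a ← 53.036206 − (+1.504e-06/-2.667e-01) = 53.036211
iter 4: u=0.724166  f(a)=+2.700e-13  f'(a)=-2.667e-01  a ← 53.036211 − (+2.700e-13/-2.667e-01) = 53.036211
converged: |Δa| < 1e-12 after 4 iterations
sag = a·(cosh(S/(2a)) − 1) = 53.036211·(cosh(0.724166) − 1) = 14.524971
T_max/T_min = cosh(S/(2a)) = 1.273869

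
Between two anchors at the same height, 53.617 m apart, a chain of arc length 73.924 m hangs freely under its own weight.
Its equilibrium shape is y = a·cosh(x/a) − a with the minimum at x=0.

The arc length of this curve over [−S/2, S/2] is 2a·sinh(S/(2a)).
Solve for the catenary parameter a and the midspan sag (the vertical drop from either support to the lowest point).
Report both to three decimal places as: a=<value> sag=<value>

a=18.717 sag=22.714

seed: a₀ = √(S³/(24(L−S))) = √(53.617³/(24·20.307)) = 17.783828
iter 1: u=1.507465  f(a)=+2.436e+00  f'(a)=-2.847e+00  a ← 17.783828 − (+2.436e+00/-2.847e+00) = 18.639634
iter 2: u=1.438253  f(a)=+1.869e-01  f'(a)=-2.425e+00  a ← 18.639634 − (+1.869e-01/-2.425e+00) = 18.716697
iter 3: u=1.432331  f(a)=+1.302e-03  f'(a)=-2.392e+00  a ← 18.716697 − (+1.302e-03/-2.392e+00) = 18.717242
iter 4: u=1.432289  f(a)=+6.415e-08  f'(a)=-2.391e+00  a ← 18.717242 − (+6.415e-08/-2.391e+00) = 18.717242
iter 5: u=1.432289  f(a)=+1.421e-14  f'(a)=-2.391e+00  a ← 18.717242 − (+1.421e-14/-2.391e+00) = 18.717242
converged: |Δa| < 1e-12 after 5 iterations
sag = a·(cosh(S/(2a)) − 1) = 18.717242·(cosh(1.432289) − 1) = 22.713720
T_max/T_min = cosh(S/(2a)) = 2.213519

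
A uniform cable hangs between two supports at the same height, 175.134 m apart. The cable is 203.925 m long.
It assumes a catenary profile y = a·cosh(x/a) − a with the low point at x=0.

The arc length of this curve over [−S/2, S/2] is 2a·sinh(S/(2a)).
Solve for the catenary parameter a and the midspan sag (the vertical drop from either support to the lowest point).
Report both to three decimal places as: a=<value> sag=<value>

a=90.267 sag=45.911

seed: a₀ = √(S³/(24(L−S))) = √(175.134³/(24·28.791)) = 88.170175
iter 1: u=0.993159  f(a)=+1.454e+00  f'(a)=-7.198e-01  a ← 88.170175 − (+1.454e+00/-7.198e-01) = 90.189786
iter 2: u=0.970919  f(a)=+5.145e-02  f'(a)=-6.697e-01  a ← 90.189786 − (+5.145e-02/-6.697e-01) = 90.266613
iter 3: u=0.970093  f(a)=+6.968e-05  f'(a)=-6.679e-01  a ← 90.266613 − (+6.968e-05/-6.679e-01) = 90.266717
iter 4: u=0.970092  f(a)=+1.282e-10  f'(a)=-6.679e-01  a ← 90.266717 − (+1.282e-10/-6.679e-01) = 90.266717
iter 5: u=0.970092  f(a)=-2.842e-14  f'(a)=-6.679e-01  a ← 90.266717 − (-2.842e-14/-6.679e-01) = 90.266717
converged: |Δa| < 1e-12 after 5 iterations
sag = a·(cosh(S/(2a)) − 1) = 90.266717·(cosh(0.970092) − 1) = 45.911224
T_max/T_min = cosh(S/(2a)) = 1.508617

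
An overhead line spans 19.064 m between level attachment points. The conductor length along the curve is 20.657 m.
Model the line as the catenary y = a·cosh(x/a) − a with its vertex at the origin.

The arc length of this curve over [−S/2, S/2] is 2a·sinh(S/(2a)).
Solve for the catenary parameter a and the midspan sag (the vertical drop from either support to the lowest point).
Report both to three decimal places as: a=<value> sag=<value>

seed: a₀ = √(S³/(24(L−S))) = √(19.064³/(24·1.593)) = 13.461936
iter 1: u=0.708070  f(a)=+4.041e-02  f'(a)=-2.487e-01  a ← 13.461936 − (+4.041e-02/-2.487e-01) = 13.624405
iter 2: u=0.699627  f(a)=+7.433e-04  f'(a)=-2.397e-01  a ← 13.624405 − (+7.433e-04/-2.397e-01) = 13.627506
iter 3: u=0.699468  f(a)=+2.619e-07  f'(a)=-2.395e-01  a ← 13.627506 − (+2.619e-07/-2.395e-01) = 13.627507
iter 4: u=0.699468  f(a)=+3.197e-14  f'(a)=-2.395e-01  a ← 13.627507 − (+3.197e-14/-2.395e-01) = 13.627507
converged: |Δa| < 1e-12 after 4 iterations
sag = a·(cosh(S/(2a)) − 1) = 13.627507·(cosh(0.699468) − 1) = 3.471816
T_max/T_min = cosh(S/(2a)) = 1.254765

a=13.628 sag=3.472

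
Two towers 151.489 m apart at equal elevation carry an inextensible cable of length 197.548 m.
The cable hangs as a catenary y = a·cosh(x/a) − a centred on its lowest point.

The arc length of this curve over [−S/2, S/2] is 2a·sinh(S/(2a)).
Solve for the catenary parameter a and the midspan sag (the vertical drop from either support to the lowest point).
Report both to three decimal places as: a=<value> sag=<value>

seed: a₀ = √(S³/(24(L−S))) = √(151.489³/(24·46.059)) = 56.080099
iter 1: u=1.350648  f(a)=+4.388e+00  f'(a)=-1.962e+00  a ← 56.080099 − (+4.388e+00/-1.962e+00) = 58.316234
iter 2: u=1.298858  f(a)=+2.761e-01  f'(a)=-1.723e+00  a ← 58.316234 − (+2.761e-01/-1.723e+00) = 58.476530
iter 3: u=1.295297  f(a)=+1.256e-03  f'(a)=-1.707e+00  a ← 58.476530 − (+1.256e-03/-1.707e+00) = 58.477266
iter 4: u=1.295281  f(a)=+2.622e-08  f'(a)=-1.707e+00  a ← 58.477266 − (+2.622e-08/-1.707e+00) = 58.477266
iter 5: u=1.295281  f(a)=+0.000e+00  f'(a)=-1.707e+00  a ← 58.477266 − (+0.000e+00/-1.707e+00) = 58.477266
converged: |Δa| < 1e-12 after 5 iterations
sag = a·(cosh(S/(2a)) − 1) = 58.477266·(cosh(1.295281) − 1) = 56.309030
T_max/T_min = cosh(S/(2a)) = 1.962922

a=58.477 sag=56.309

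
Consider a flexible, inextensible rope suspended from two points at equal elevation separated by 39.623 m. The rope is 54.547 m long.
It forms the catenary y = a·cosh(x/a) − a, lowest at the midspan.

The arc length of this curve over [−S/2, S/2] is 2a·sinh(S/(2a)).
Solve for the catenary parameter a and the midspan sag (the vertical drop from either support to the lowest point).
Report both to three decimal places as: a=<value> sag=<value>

a=13.867 sag=16.729

seed: a₀ = √(S³/(24(L−S))) = √(39.623³/(24·14.924)) = 13.178707
iter 1: u=1.503296  f(a)=+1.780e+00  f'(a)=-2.820e+00  a ← 13.178707 − (+1.780e+00/-2.820e+00) = 13.809953
iter 2: u=1.434581  f(a)=+1.359e-01  f'(a)=-2.404e+00  a ← 13.809953 − (+1.359e-01/-2.404e+00) = 13.866470
iter 3: u=1.428734  f(a)=+9.365e-04  f'(a)=-2.371e+00  a ← 13.866470 − (+9.365e-04/-2.371e+00) = 13.866864
iter 4: u=1.428694  f(a)=+4.516e-08  f'(a)=-2.371e+00  a ← 13.866864 − (+4.516e-08/-2.371e+00) = 13.866865
iter 5: u=1.428694  f(a)=+0.000e+00  f'(a)=-2.371e+00  a ← 13.866865 − (+0.000e+00/-2.371e+00) = 13.866865
converged: |Δa| < 1e-12 after 5 iterations
sag = a·(cosh(S/(2a)) − 1) = 13.866865·(cosh(1.428694) − 1) = 16.729438
T_max/T_min = cosh(S/(2a)) = 2.206433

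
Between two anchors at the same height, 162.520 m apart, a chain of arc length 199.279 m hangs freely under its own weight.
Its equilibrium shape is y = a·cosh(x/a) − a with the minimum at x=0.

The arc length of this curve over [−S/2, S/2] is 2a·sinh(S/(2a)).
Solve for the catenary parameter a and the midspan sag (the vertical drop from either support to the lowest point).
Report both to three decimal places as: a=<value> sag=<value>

seed: a₀ = √(S³/(24(L−S))) = √(162.520³/(24·36.759)) = 69.754584
iter 1: u=1.164941  f(a)=+2.576e+00  f'(a)=-1.204e+00  a ← 69.754584 − (+2.576e+00/-1.204e+00) = 71.894281
iter 2: u=1.130271  f(a)=+1.233e-01  f'(a)=-1.091e+00  a ← 71.894281 − (+1.233e-01/-1.091e+00) = 72.007259
iter 3: u=1.128497  f(a)=+3.138e-04  f'(a)=-1.086e+00  a ← 72.007259 − (+3.138e-04/-1.086e+00) = 72.007548
iter 4: u=1.128493  f(a)=+2.044e-09  f'(a)=-1.086e+00  a ← 72.007548 − (+2.044e-09/-1.086e+00) = 72.007548
iter 5: u=1.128493  f(a)=+0.000e+00  f'(a)=-1.086e+00  a ← 72.007548 − (+0.000e+00/-1.086e+00) = 72.007548
converged: |Δa| < 1e-12 after 5 iterations
sag = a·(cosh(S/(2a)) − 1) = 72.007548·(cosh(1.128493) − 1) = 50.927870
T_max/T_min = cosh(S/(2a)) = 1.707257

a=72.008 sag=50.928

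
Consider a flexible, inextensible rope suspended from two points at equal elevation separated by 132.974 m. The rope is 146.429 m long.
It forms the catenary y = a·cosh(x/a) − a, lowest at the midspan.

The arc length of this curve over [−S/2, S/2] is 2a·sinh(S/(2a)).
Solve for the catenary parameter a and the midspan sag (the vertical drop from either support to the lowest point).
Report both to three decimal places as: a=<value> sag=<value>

seed: a₀ = √(S³/(24(L−S))) = √(132.974³/(24·13.455)) = 85.330173
iter 1: u=0.779173  f(a)=+4.144e-01  f'(a)=-3.349e-01  a ← 85.330173 − (+4.144e-01/-3.349e-01) = 86.567414
iter 2: u=0.768037  f(a)=+9.185e-03  f'(a)=-3.202e-01  a ← 86.567414 − (+9.185e-03/-3.202e-01) = 86.596096
iter 3: u=0.767783  f(a)=+4.739e-06  f'(a)=-3.199e-01  a ← 86.596096 − (+4.739e-06/-3.199e-01) = 86.596111
iter 4: u=0.767783  f(a)=+1.251e-12  f'(a)=-3.199e-01  a ← 86.596111 − (+1.251e-12/-3.199e-01) = 86.596111
converged: |Δa| < 1e-12 after 4 iterations
sag = a·(cosh(S/(2a)) − 1) = 86.596111·(cosh(0.767783) − 1) = 26.802520
T_max/T_min = cosh(S/(2a)) = 1.309512

a=86.596 sag=26.803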